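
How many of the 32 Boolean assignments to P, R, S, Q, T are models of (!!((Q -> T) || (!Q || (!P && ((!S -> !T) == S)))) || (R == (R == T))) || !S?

Initial set: {((!!((Q -> T) || (!Q || (!P && ((!S -> !T) == S)))) || (R == (R == T))) || !S)}.
((!!((Q -> T) || (!Q || (!P && ((!S -> !T) == S)))) || (R == (R == T))) || !S): β-rule — branch into (!!((Q -> T) || (!Q || (!P && ((!S -> !T) == S)))) || (R == (R == T)))  //  !S.
  branch 1 (add (!!((Q -> T) || (!Q || (!P && ((!S -> !T) == S)))) || (R == (R == T)))):
    (!!((Q -> T) || (!Q || (!P && ((!S -> !T) == S)))) || (R == (R == T))): β-rule — branch into !!((Q -> T) || (!Q || (!P && ((!S -> !T) == S))))  //  (R == (R == T)).
      branch 1.1 (add !!((Q -> T) || (!Q || (!P && ((!S -> !T) == S))))):
        !!((Q -> T) || (!Q || (!P && ((!S -> !T) == S)))): drop double negation, giving ((Q -> T) || (!Q || (!P && ((!S -> !T) == S)))).
        ((Q -> T) || (!Q || (!P && ((!S -> !T) == S)))): β-rule — branch into (Q -> T)  //  (!Q || (!P && ((!S -> !T) == S))).
          branch 1.1.1 (add (Q -> T)):
            (Q -> T): β-rule — branch into !Q  //  T.
              branch 1.1.1.1 (add !Q):
                ○ open, literals {Q=F}.
              branch 1.1.1.2 (add T):
                ○ open, literals {T=T}.
          branch 1.1.2 (add (!Q || (!P && ((!S -> !T) == S)))):
            (!Q || (!P && ((!S -> !T) == S))): β-rule — branch into !Q  //  (!P && ((!S -> !T) == S)).
              branch 1.1.2.1 (add !Q):
                ○ open, literals {Q=F}.
              branch 1.1.2.2 (add (!P && ((!S -> !T) == S))):
                (!P && ((!S -> !T) == S)): α-rule — add !P, ((!S -> !T) == S).
                ((!S -> !T) == S): β-rule — branch into (!S -> !T), S  //  !(!S -> !T), !S.
                  branch 1.1.2.2.1 (add (!S -> !T), S):
                    (!S -> !T): β-rule — branch into !!S  //  !T.
                      branch 1.1.2.2.1.1 (add !!S):
                        ○ open, literals {P=F, S=T}.
                      branch 1.1.2.2.1.2 (add !T):
                        ○ open, literals {P=F, S=T, T=F}.
                  branch 1.1.2.2.2 (add !(!S -> !T), !S):
                    !(!S -> !T): α-rule — add !S, !!T.
                    ○ open, literals {P=F, S=F, T=T}.
      branch 1.2 (add (R == (R == T))):
        (R == (R == T)): β-rule — branch into R, (R == T)  //  !R, !(R == T).
          branch 1.2.1 (add R, (R == T)):
            (R == T): β-rule — branch into R, T  //  !R, !T.
              branch 1.2.1.1 (add R, T):
                ○ open, literals {R=T, T=T}.
              branch 1.2.1.2 (add !R, !T):
                × closes — contains both R and !R.
          branch 1.2.2 (add !R, !(R == T)):
            !(R == T): β-rule — branch into R, !T  //  !R, T.
              branch 1.2.2.1 (add R, !T):
                × closes — contains both R and !R.
              branch 1.2.2.2 (add !R, T):
                ○ open, literals {R=F, T=T}.
  branch 2 (add !S):
    ○ open, literals {S=F}.
2 branches closed, 9 open.
Each open branch fixes some atoms; the unmentioned ones are free. Counting distinct full assignments: branch {Q=F} (P, R, S, T) contributes 16 new; branch {T=T} (P, R, S, Q) contributes 8 new; branch {Q=F} (P, R, S, T) contributes 0 new; branch {P=F, S=T} (R, Q, T) contributes 2 new; branch {P=F, S=T, T=F} (R, Q) contributes 0 new; branch {P=F, S=F, T=T} (R, Q) contributes 0 new; branch {R=T, T=T} (P, S, Q) contributes 0 new; branch {R=F, T=T} (P, S, Q) contributes 0 new; branch {S=F} (P, R, Q, T) contributes 4 new. Total: 30.

30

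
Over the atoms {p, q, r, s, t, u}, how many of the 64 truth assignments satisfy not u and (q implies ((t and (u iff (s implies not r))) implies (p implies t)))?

32

Initial set: {(not u and (q implies ((t and (u iff (s implies not r))) implies (p implies t))))}.
(not u and (q implies ((t and (u iff (s implies not r))) implies (p implies t)))): α-rule — add not u, (q implies ((t and (u iff (s implies not r))) implies (p implies t))).
(q implies ((t and (u iff (s implies not r))) implies (p implies t))): β-rule — branch into not q  //  ((t and (u iff (s implies not r))) implies (p implies t)).
  branch 1 (add not q):
    ○ open, literals {q=0, u=0}.
  branch 2 (add ((t and (u iff (s implies not r))) implies (p implies t))):
    ((t and (u iff (s implies not r))) implies (p implies t)): β-rule — branch into not (t and (u iff (s implies not r)))  //  (p implies t).
      branch 2.1 (add not (t and (u iff (s implies not r)))):
        not (t and (u iff (s implies not r))): β-rule — branch into not t  //  not (u iff (s implies not r)).
          branch 2.1.1 (add not t):
            ○ open, literals {t=0, u=0}.
          branch 2.1.2 (add not (u iff (s implies not r))):
            not (u iff (s implies not r)): β-rule — branch into u, not (s implies not r)  //  not u, (s implies not r).
              branch 2.1.2.1 (add u, not (s implies not r)):
                × closes — contains both u and not u.
              branch 2.1.2.2 (add not u, (s implies not r)):
                (s implies not r): β-rule — branch into not s  //  not r.
                  branch 2.1.2.2.1 (add not s):
                    ○ open, literals {s=0, u=0}.
                  branch 2.1.2.2.2 (add not r):
                    ○ open, literals {r=0, u=0}.
      branch 2.2 (add (p implies t)):
        (p implies t): β-rule — branch into not p  //  t.
          branch 2.2.1 (add not p):
            ○ open, literals {p=0, u=0}.
          branch 2.2.2 (add t):
            ○ open, literals {t=1, u=0}.
1 branch closed, 6 open.
Each open branch fixes some atoms; the unmentioned ones are free. Counting distinct full assignments: branch {q=0, u=0} (p, r, s, t) contributes 16 new; branch {t=0, u=0} (p, q, r, s) contributes 8 new; branch {s=0, u=0} (p, q, r, t) contributes 4 new; branch {r=0, u=0} (p, q, s, t) contributes 2 new; branch {p=0, u=0} (q, r, s, t) contributes 1 new; branch {t=1, u=0} (p, q, r, s) contributes 1 new. Total: 32.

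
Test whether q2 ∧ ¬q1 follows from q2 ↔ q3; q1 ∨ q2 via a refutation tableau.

No

Initial set: {T (q2 ↔ q3); T (q1 ∨ q2); F (q2 ∧ ¬q1)}.
T (q2 ↔ q3): β-rule — branch into T q2, T q3  //  F q2, F q3.
  branch 1 (add T q2, T q3):
    T (q1 ∨ q2): β-rule — branch into T q1  //  T q2.
      branch 1.1 (add T q1):
        F (q2 ∧ ¬q1): β-rule — branch into F q2  //  F ¬q1.
          branch 1.1.1 (add F q2):
            × closes — contains both q2 and ¬q2.
          branch 1.1.2 (add F ¬q1):
            ○ open, literals {q1=true, q2=true, q3=true}.
      branch 1.2 (add T q2):
        F (q2 ∧ ¬q1): β-rule — branch into F q2  //  F ¬q1.
          branch 1.2.1 (add F q2):
            × closes — contains both q2 and ¬q2.
          branch 1.2.2 (add F ¬q1):
            ○ open, literals {q1=true, q2=true, q3=true}.
  branch 2 (add F q2, F q3):
    T (q1 ∨ q2): β-rule — branch into T q1  //  T q2.
      branch 2.1 (add T q1):
        F (q2 ∧ ¬q1): β-rule — branch into F q2  //  F ¬q1.
          branch 2.1.1 (add F q2):
            ○ open, literals {q1=true, q2=false, q3=false}.
          branch 2.1.2 (add F ¬q1):
            ○ open, literals {q1=true, q2=false, q3=false}.
      branch 2.2 (add T q2):
        × closes — contains both q2 and ¬q2.
3 branches closed, 4 open.
An open branch gives a countermodel: q1=true, q2=true, q3=true (unmentioned atoms arbitrary); the premises hold there but the conclusion fails.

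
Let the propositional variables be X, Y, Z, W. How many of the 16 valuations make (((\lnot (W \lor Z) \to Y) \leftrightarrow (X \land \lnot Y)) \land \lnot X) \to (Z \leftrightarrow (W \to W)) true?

15

Initial set: {((((\lnot (W \lor Z) \to Y) \leftrightarrow (X \land \lnot Y)) \land \lnot X) \to (Z \leftrightarrow (W \to W)))}.
((((\lnot (W \lor Z) \to Y) \leftrightarrow (X \land \lnot Y)) \land \lnot X) \to (Z \leftrightarrow (W \to W))): β-rule — branch into \lnot (((\lnot (W \lor Z) \to Y) \leftrightarrow (X \land \lnot Y)) \land \lnot X)  //  (Z \leftrightarrow (W \to W)).
  branch 1 (add \lnot (((\lnot (W \lor Z) \to Y) \leftrightarrow (X \land \lnot Y)) \land \lnot X)):
    \lnot (((\lnot (W \lor Z) \to Y) \leftrightarrow (X \land \lnot Y)) \land \lnot X): β-rule — branch into \lnot ((\lnot (W \lor Z) \to Y) \leftrightarrow (X \land \lnot Y))  //  \lnot \lnot X.
      branch 1.1 (add \lnot ((\lnot (W \lor Z) \to Y) \leftrightarrow (X \land \lnot Y))):
        \lnot ((\lnot (W \lor Z) \to Y) \leftrightarrow (X \land \lnot Y)): β-rule — branch into (\lnot (W \lor Z) \to Y), \lnot (X \land \lnot Y)  //  \lnot (\lnot (W \lor Z) \to Y), (X \land \lnot Y).
          branch 1.1.1 (add (\lnot (W \lor Z) \to Y), \lnot (X \land \lnot Y)):
            (\lnot (W \lor Z) \to Y): β-rule — branch into \lnot \lnot (W \lor Z)  //  Y.
              branch 1.1.1.1 (add \lnot \lnot (W \lor Z)):
                \lnot (X \land \lnot Y): β-rule — branch into \lnot X  //  \lnot \lnot Y.
                  branch 1.1.1.1.1 (add \lnot X):
                    \lnot \lnot (W \lor Z): β-rule — branch into W  //  Z.
                      branch 1.1.1.1.1.1 (add W):
                        ○ open, literals {W=T, X=F}.
                      branch 1.1.1.1.1.2 (add Z):
                        ○ open, literals {X=F, Z=T}.
                  branch 1.1.1.1.2 (add \lnot \lnot Y):
                    \lnot \lnot (W \lor Z): β-rule — branch into W  //  Z.
                      branch 1.1.1.1.2.1 (add W):
                        ○ open, literals {W=T, Y=T}.
                      branch 1.1.1.1.2.2 (add Z):
                        ○ open, literals {Y=T, Z=T}.
              branch 1.1.1.2 (add Y):
                \lnot (X \land \lnot Y): β-rule — branch into \lnot X  //  \lnot \lnot Y.
                  branch 1.1.1.2.1 (add \lnot X):
                    ○ open, literals {X=F, Y=T}.
                  branch 1.1.1.2.2 (add \lnot \lnot Y):
                    ○ open, literals {Y=T}.
          branch 1.1.2 (add \lnot (\lnot (W \lor Z) \to Y), (X \land \lnot Y)):
            \lnot (\lnot (W \lor Z) \to Y): α-rule — add \lnot (W \lor Z), \lnot Y.
            (X \land \lnot Y): α-rule — add X, \lnot Y.
            \lnot (W \lor Z): α-rule — add \lnot W, \lnot Z.
            ○ open, literals {W=F, X=T, Y=F, Z=F}.
      branch 1.2 (add \lnot \lnot X):
        ○ open, literals {X=T}.
  branch 2 (add (Z \leftrightarrow (W \to W))):
    (Z \leftrightarrow (W \to W)): β-rule — branch into Z, (W \to W)  //  \lnot Z, \lnot (W \to W).
      branch 2.1 (add Z, (W \to W)):
        (W \to W): β-rule — branch into \lnot W  //  W.
          branch 2.1.1 (add \lnot W):
            ○ open, literals {W=F, Z=T}.
          branch 2.1.2 (add W):
            ○ open, literals {W=T, Z=T}.
      branch 2.2 (add \lnot Z, \lnot (W \to W)):
        \lnot (W \to W): α-rule — add W, \lnot W.
        × closes — contains both W and \lnot W.
1 branch closed, 10 open.
Each open branch fixes some atoms; the unmentioned ones are free. Counting distinct full assignments: branch {W=T, X=F} (Y, Z) contributes 4 new; branch {X=F, Z=T} (Y, W) contributes 2 new; branch {W=T, Y=T} (X, Z) contributes 2 new; branch {Y=T, Z=T} (X, W) contributes 1 new; branch {X=F, Y=T} (Z, W) contributes 1 new; branch {Y=T} (X, Z, W) contributes 1 new; branch {W=F, X=T, Y=F, Z=F} (none free) contributes 1 new; branch {X=T} (Y, Z, W) contributes 3 new; branch {W=F, Z=T} (X, Y) contributes 0 new; branch {W=T, Z=T} (X, Y) contributes 0 new. Total: 15.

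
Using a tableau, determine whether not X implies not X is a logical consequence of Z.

Initial set: {Z; not (not X implies not X)}.
not (not X implies not X): α-rule — add not X, not not X.
× closes — contains both X and not X.
All 1 branch closes.
Every branch closed, so the premises entail the conclusion.

Yes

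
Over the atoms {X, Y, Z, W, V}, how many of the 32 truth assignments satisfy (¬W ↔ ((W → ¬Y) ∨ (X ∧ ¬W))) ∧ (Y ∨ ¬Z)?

20

Initial set: {((¬W ↔ ((W → ¬Y) ∨ (X ∧ ¬W))) ∧ (Y ∨ ¬Z))}.
((¬W ↔ ((W → ¬Y) ∨ (X ∧ ¬W))) ∧ (Y ∨ ¬Z)): α-rule — add (¬W ↔ ((W → ¬Y) ∨ (X ∧ ¬W))), (Y ∨ ¬Z).
(¬W ↔ ((W → ¬Y) ∨ (X ∧ ¬W))): β-rule — branch into ¬W, ((W → ¬Y) ∨ (X ∧ ¬W))  //  ¬¬W, ¬((W → ¬Y) ∨ (X ∧ ¬W)).
  branch 1 (add ¬W, ((W → ¬Y) ∨ (X ∧ ¬W))):
    (Y ∨ ¬Z): β-rule — branch into Y  //  ¬Z.
      branch 1.1 (add Y):
        ((W → ¬Y) ∨ (X ∧ ¬W)): β-rule — branch into (W → ¬Y)  //  (X ∧ ¬W).
          branch 1.1.1 (add (W → ¬Y)):
            (W → ¬Y): β-rule — branch into ¬W  //  ¬Y.
              branch 1.1.1.1 (add ¬W):
                ○ open, literals {W=false, Y=true}.
              branch 1.1.1.2 (add ¬Y):
                × closes — contains both Y and ¬Y.
          branch 1.1.2 (add (X ∧ ¬W)):
            (X ∧ ¬W): α-rule — add X, ¬W.
            ○ open, literals {W=false, X=true, Y=true}.
      branch 1.2 (add ¬Z):
        ((W → ¬Y) ∨ (X ∧ ¬W)): β-rule — branch into (W → ¬Y)  //  (X ∧ ¬W).
          branch 1.2.1 (add (W → ¬Y)):
            (W → ¬Y): β-rule — branch into ¬W  //  ¬Y.
              branch 1.2.1.1 (add ¬W):
                ○ open, literals {W=false, Z=false}.
              branch 1.2.1.2 (add ¬Y):
                ○ open, literals {W=false, Y=false, Z=false}.
          branch 1.2.2 (add (X ∧ ¬W)):
            (X ∧ ¬W): α-rule — add X, ¬W.
            ○ open, literals {W=false, X=true, Z=false}.
  branch 2 (add ¬¬W, ¬((W → ¬Y) ∨ (X ∧ ¬W))):
    ¬((W → ¬Y) ∨ (X ∧ ¬W)): α-rule — add ¬(W → ¬Y), ¬(X ∧ ¬W).
    ¬(W → ¬Y): α-rule — add W, ¬¬Y.
    (Y ∨ ¬Z): β-rule — branch into Y  //  ¬Z.
      branch 2.1 (add Y):
        ¬(X ∧ ¬W): β-rule — branch into ¬X  //  ¬¬W.
          branch 2.1.1 (add ¬X):
            ○ open, literals {W=true, X=false, Y=true}.
          branch 2.1.2 (add ¬¬W):
            ○ open, literals {W=true, Y=true}.
      branch 2.2 (add ¬Z):
        ¬(X ∧ ¬W): β-rule — branch into ¬X  //  ¬¬W.
          branch 2.2.1 (add ¬X):
            ○ open, literals {W=true, X=false, Y=true, Z=false}.
          branch 2.2.2 (add ¬¬W):
            ○ open, literals {W=true, Y=true, Z=false}.
1 branch closed, 9 open.
Each open branch fixes some atoms; the unmentioned ones are free. Counting distinct full assignments: branch {W=false, Y=true} (X, Z, V) contributes 8 new; branch {W=false, X=true, Y=true} (Z, V) contributes 0 new; branch {W=false, Z=false} (X, Y, V) contributes 4 new; branch {W=false, Y=false, Z=false} (X, V) contributes 0 new; branch {W=false, X=true, Z=false} (Y, V) contributes 0 new; branch {W=true, X=false, Y=true} (Z, V) contributes 4 new; branch {W=true, Y=true} (X, Z, V) contributes 4 new; branch {W=true, X=false, Y=true, Z=false} (V) contributes 0 new; branch {W=true, Y=true, Z=false} (X, V) contributes 0 new. Total: 20.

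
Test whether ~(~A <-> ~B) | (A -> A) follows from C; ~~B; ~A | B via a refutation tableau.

Yes

Initial set: {T C; T ~~B; T (~A | B); F (~(~A <-> ~B) | (A -> A))}.
T ~~B: drop double negation, giving T B.
F (~(~A <-> ~B) | (A -> A)): α-rule — add F ~(~A <-> ~B), F (A -> A).
F (A -> A): α-rule — add T A, F A.
× closes — contains both A and ~A.
All 1 branch closes.
Every branch closed, so the premises entail the conclusion.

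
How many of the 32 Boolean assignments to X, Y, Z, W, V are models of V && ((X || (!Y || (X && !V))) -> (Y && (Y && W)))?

Initial set: {(V && ((X || (!Y || (X && !V))) -> (Y && (Y && W))))}.
(V && ((X || (!Y || (X && !V))) -> (Y && (Y && W)))): α-rule — add V, ((X || (!Y || (X && !V))) -> (Y && (Y && W))).
((X || (!Y || (X && !V))) -> (Y && (Y && W))): β-rule — branch into !(X || (!Y || (X && !V)))  //  (Y && (Y && W)).
  branch 1 (add !(X || (!Y || (X && !V)))):
    !(X || (!Y || (X && !V))): α-rule — add !X, !(!Y || (X && !V)).
    !(!Y || (X && !V)): α-rule — add !!Y, !(X && !V).
    !(X && !V): β-rule — branch into !X  //  !!V.
      branch 1.1 (add !X):
        ○ open, literals {V=T, X=F, Y=T}.
      branch 1.2 (add !!V):
        ○ open, literals {V=T, X=F, Y=T}.
  branch 2 (add (Y && (Y && W))):
    (Y && (Y && W)): α-rule — add Y, (Y && W).
    (Y && W): α-rule — add Y, W.
    ○ open, literals {V=T, W=T, Y=T}.
0 branches closed, 3 open.
Each open branch fixes some atoms; the unmentioned ones are free. Counting distinct full assignments: branch {V=T, X=F, Y=T} (Z, W) contributes 4 new; branch {V=T, X=F, Y=T} (Z, W) contributes 0 new; branch {V=T, W=T, Y=T} (X, Z) contributes 2 new. Total: 6.

6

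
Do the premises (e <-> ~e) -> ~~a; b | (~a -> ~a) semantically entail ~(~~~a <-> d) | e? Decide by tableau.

No

Initial set: {T ((e <-> ~e) -> ~~a); T (b | (~a -> ~a)); F (~(~~~a <-> d) | e)}.
F (~(~~~a <-> d) | e): α-rule — add F ~(~~~a <-> d), F e.
T ((e <-> ~e) -> ~~a): β-rule — branch into F (e <-> ~e)  //  T ~~a.
  branch 1 (add F (e <-> ~e)):
    T (b | (~a -> ~a)): β-rule — branch into T b  //  T (~a -> ~a).
      branch 1.1 (add T b):
        F ~(~~~a <-> d): β-rule — branch into T ~~~a, T d  //  F ~~~a, F d.
          branch 1.1.1 (add T ~~~a, T d):
            T ~~~a: drop double negation, giving T ~a.
            F (e <-> ~e): β-rule — branch into T e, F ~e  //  F e, T ~e.
              branch 1.1.1.1 (add T e, F ~e):
                × closes — contains both e and ~e.
              branch 1.1.1.2 (add F e, T ~e):
                ○ open, literals {a=F, b=T, d=T, e=F}.
          branch 1.1.2 (add F ~~~a, F d):
            F ~~~a: drop double negation, giving F ~a.
            F (e <-> ~e): β-rule — branch into T e, F ~e  //  F e, T ~e.
              branch 1.1.2.1 (add T e, F ~e):
                × closes — contains both e and ~e.
              branch 1.1.2.2 (add F e, T ~e):
                ○ open, literals {a=T, b=T, d=F, e=F}.
      branch 1.2 (add T (~a -> ~a)):
        F ~(~~~a <-> d): β-rule — branch into T ~~~a, T d  //  F ~~~a, F d.
          branch 1.2.1 (add T ~~~a, T d):
            T ~~~a: drop double negation, giving T ~a.
            F (e <-> ~e): β-rule — branch into T e, F ~e  //  F e, T ~e.
              branch 1.2.1.1 (add T e, F ~e):
                × closes — contains both e and ~e.
              branch 1.2.1.2 (add F e, T ~e):
                T (~a -> ~a): β-rule — branch into F ~a  //  T ~a.
                  branch 1.2.1.2.1 (add F ~a):
                    × closes — contains both a and ~a.
                  branch 1.2.1.2.2 (add T ~a):
                    ○ open, literals {a=F, d=T, e=F}.
          branch 1.2.2 (add F ~~~a, F d):
            F ~~~a: drop double negation, giving F ~a.
            F (e <-> ~e): β-rule — branch into T e, F ~e  //  F e, T ~e.
              branch 1.2.2.1 (add T e, F ~e):
                × closes — contains both e and ~e.
              branch 1.2.2.2 (add F e, T ~e):
                T (~a -> ~a): β-rule — branch into F ~a  //  T ~a.
                  branch 1.2.2.2.1 (add F ~a):
                    ○ open, literals {a=T, d=F, e=F}.
                  branch 1.2.2.2.2 (add T ~a):
                    × closes — contains both a and ~a.
  branch 2 (add T ~~a):
    T ~~a: drop double negation, giving T a.
    T (b | (~a -> ~a)): β-rule — branch into T b  //  T (~a -> ~a).
      branch 2.1 (add T b):
        F ~(~~~a <-> d): β-rule — branch into T ~~~a, T d  //  F ~~~a, F d.
          branch 2.1.1 (add T ~~~a, T d):
            T ~~~a: drop double negation, giving T ~a.
            × closes — contains both a and ~a.
          branch 2.1.2 (add F ~~~a, F d):
            F ~~~a: drop double negation, giving F ~a.
            ○ open, literals {a=T, b=T, d=F, e=F}.
      branch 2.2 (add T (~a -> ~a)):
        F ~(~~~a <-> d): β-rule — branch into T ~~~a, T d  //  F ~~~a, F d.
          branch 2.2.1 (add T ~~~a, T d):
            T ~~~a: drop double negation, giving T ~a.
            × closes — contains both a and ~a.
          branch 2.2.2 (add F ~~~a, F d):
            F ~~~a: drop double negation, giving F ~a.
            T (~a -> ~a): β-rule — branch into F ~a  //  T ~a.
              branch 2.2.2.1 (add F ~a):
                ○ open, literals {a=T, d=F, e=F}.
              branch 2.2.2.2 (add T ~a):
                × closes — contains both a and ~a.
9 branches closed, 6 open.
An open branch gives a countermodel: a=F, b=T, d=T, e=F (unmentioned atoms arbitrary); the premises hold there but the conclusion fails.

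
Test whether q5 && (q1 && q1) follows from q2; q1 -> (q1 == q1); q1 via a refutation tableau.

No

Initial set: {T q2; T (q1 -> (q1 == q1)); T q1; F (q5 && (q1 && q1))}.
T (q1 -> (q1 == q1)): β-rule — branch into F q1  //  T (q1 == q1).
  branch 1 (add F q1):
    × closes — contains both q1 and !q1.
  branch 2 (add T (q1 == q1)):
    F (q5 && (q1 && q1)): β-rule — branch into F q5  //  F (q1 && q1).
      branch 2.1 (add F q5):
        T (q1 == q1): β-rule — branch into T q1, T q1  //  F q1, F q1.
          branch 2.1.1 (add T q1, T q1):
            ○ open, literals {q1=1, q2=1, q5=0}.
          branch 2.1.2 (add F q1, F q1):
            × closes — contains both q1 and !q1.
      branch 2.2 (add F (q1 && q1)):
        T (q1 == q1): β-rule — branch into T q1, T q1  //  F q1, F q1.
          branch 2.2.1 (add T q1, T q1):
            F (q1 && q1): β-rule — branch into F q1  //  F q1.
              branch 2.2.1.1 (add F q1):
                × closes — contains both q1 and !q1.
              branch 2.2.1.2 (add F q1):
                × closes — contains both q1 and !q1.
          branch 2.2.2 (add F q1, F q1):
            × closes — contains both q1 and !q1.
5 branches closed, 1 open.
An open branch gives a countermodel: q1=1, q2=1, q5=0 (unmentioned atoms arbitrary); the premises hold there but the conclusion fails.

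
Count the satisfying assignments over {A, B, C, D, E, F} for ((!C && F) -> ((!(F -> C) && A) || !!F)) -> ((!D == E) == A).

32

Initial set: {(((!C && F) -> ((!(F -> C) && A) || !!F)) -> ((!D == E) == A))}.
(((!C && F) -> ((!(F -> C) && A) || !!F)) -> ((!D == E) == A)): β-rule — branch into !((!C && F) -> ((!(F -> C) && A) || !!F))  //  ((!D == E) == A).
  branch 1 (add !((!C && F) -> ((!(F -> C) && A) || !!F))):
    !((!C && F) -> ((!(F -> C) && A) || !!F)): α-rule — add (!C && F), !((!(F -> C) && A) || !!F).
    (!C && F): α-rule — add !C, F.
    !((!(F -> C) && A) || !!F): α-rule — add !(!(F -> C) && A), !!!F.
    !!!F: drop double negation, giving !F.
    × closes — contains both F and !F.
  branch 2 (add ((!D == E) == A)):
    ((!D == E) == A): β-rule — branch into (!D == E), A  //  !(!D == E), !A.
      branch 2.1 (add (!D == E), A):
        (!D == E): β-rule — branch into !D, E  //  !!D, !E.
          branch 2.1.1 (add !D, E):
            ○ open, literals {A=T, D=F, E=T}.
          branch 2.1.2 (add !!D, !E):
            ○ open, literals {A=T, D=T, E=F}.
      branch 2.2 (add !(!D == E), !A):
        !(!D == E): β-rule — branch into !D, !E  //  !!D, E.
          branch 2.2.1 (add !D, !E):
            ○ open, literals {A=F, D=F, E=F}.
          branch 2.2.2 (add !!D, E):
            ○ open, literals {A=F, D=T, E=T}.
1 branch closed, 4 open.
Each open branch fixes some atoms; the unmentioned ones are free. Counting distinct full assignments: branch {A=T, D=F, E=T} (B, C, F) contributes 8 new; branch {A=T, D=T, E=F} (B, C, F) contributes 8 new; branch {A=F, D=F, E=F} (B, C, F) contributes 8 new; branch {A=F, D=T, E=T} (B, C, F) contributes 8 new. Total: 32.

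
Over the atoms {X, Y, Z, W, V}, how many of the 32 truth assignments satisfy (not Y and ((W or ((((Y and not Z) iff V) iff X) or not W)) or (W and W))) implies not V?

24

Initial set: {((not Y and ((W or ((((Y and not Z) iff V) iff X) or not W)) or (W and W))) implies not V)}.
((not Y and ((W or ((((Y and not Z) iff V) iff X) or not W)) or (W and W))) implies not V): β-rule — branch into not (not Y and ((W or ((((Y and not Z) iff V) iff X) or not W)) or (W and W)))  //  not V.
  branch 1 (add not (not Y and ((W or ((((Y and not Z) iff V) iff X) or not W)) or (W and W)))):
    not (not Y and ((W or ((((Y and not Z) iff V) iff X) or not W)) or (W and W))): β-rule — branch into not not Y  //  not ((W or ((((Y and not Z) iff V) iff X) or not W)) or (W and W)).
      branch 1.1 (add not not Y):
        ○ open, literals {Y=true}.
      branch 1.2 (add not ((W or ((((Y and not Z) iff V) iff X) or not W)) or (W and W))):
        not ((W or ((((Y and not Z) iff V) iff X) or not W)) or (W and W)): α-rule — add not (W or ((((Y and not Z) iff V) iff X) or not W)), not (W and W).
        not (W or ((((Y and not Z) iff V) iff X) or not W)): α-rule — add not W, not ((((Y and not Z) iff V) iff X) or not W).
        not ((((Y and not Z) iff V) iff X) or not W): α-rule — add not (((Y and not Z) iff V) iff X), not not W.
        × closes — contains both W and not W.
  branch 2 (add not V):
    ○ open, literals {V=false}.
1 branch closed, 2 open.
Each open branch fixes some atoms; the unmentioned ones are free. Counting distinct full assignments: branch {Y=true} (X, Z, W, V) contributes 16 new; branch {V=false} (X, Y, Z, W) contributes 8 new. Total: 24.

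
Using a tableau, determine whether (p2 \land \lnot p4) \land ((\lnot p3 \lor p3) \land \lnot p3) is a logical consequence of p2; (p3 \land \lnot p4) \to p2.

Initial set: {T p2; T ((p3 \land \lnot p4) \to p2); F ((p2 \land \lnot p4) \land ((\lnot p3 \lor p3) \land \lnot p3))}.
T ((p3 \land \lnot p4) \to p2): β-rule — branch into F (p3 \land \lnot p4)  //  T p2.
  branch 1 (add F (p3 \land \lnot p4)):
    F ((p2 \land \lnot p4) \land ((\lnot p3 \lor p3) \land \lnot p3)): β-rule — branch into F (p2 \land \lnot p4)  //  F ((\lnot p3 \lor p3) \land \lnot p3).
      branch 1.1 (add F (p2 \land \lnot p4)):
        F (p3 \land \lnot p4): β-rule — branch into F p3  //  F \lnot p4.
          branch 1.1.1 (add F p3):
            F (p2 \land \lnot p4): β-rule — branch into F p2  //  F \lnot p4.
              branch 1.1.1.1 (add F p2):
                × closes — contains both p2 and \lnot p2.
              branch 1.1.1.2 (add F \lnot p4):
                ○ open, literals {p2=1, p3=0, p4=1}.
          branch 1.1.2 (add F \lnot p4):
            F (p2 \land \lnot p4): β-rule — branch into F p2  //  F \lnot p4.
              branch 1.1.2.1 (add F p2):
                × closes — contains both p2 and \lnot p2.
              branch 1.1.2.2 (add F \lnot p4):
                ○ open, literals {p2=1, p4=1}.
      branch 1.2 (add F ((\lnot p3 \lor p3) \land \lnot p3)):
        F (p3 \land \lnot p4): β-rule — branch into F p3  //  F \lnot p4.
          branch 1.2.1 (add F p3):
            F ((\lnot p3 \lor p3) \land \lnot p3): β-rule — branch into F (\lnot p3 \lor p3)  //  F \lnot p3.
              branch 1.2.1.1 (add F (\lnot p3 \lor p3)):
                F (\lnot p3 \lor p3): α-rule — add F \lnot p3, F p3.
                × closes — contains both p3 and \lnot p3.
              branch 1.2.1.2 (add F \lnot p3):
                × closes — contains both p3 and \lnot p3.
          branch 1.2.2 (add F \lnot p4):
            F ((\lnot p3 \lor p3) \land \lnot p3): β-rule — branch into F (\lnot p3 \lor p3)  //  F \lnot p3.
              branch 1.2.2.1 (add F (\lnot p3 \lor p3)):
                F (\lnot p3 \lor p3): α-rule — add F \lnot p3, F p3.
                × closes — contains both p3 and \lnot p3.
              branch 1.2.2.2 (add F \lnot p3):
                ○ open, literals {p2=1, p3=1, p4=1}.
  branch 2 (add T p2):
    F ((p2 \land \lnot p4) \land ((\lnot p3 \lor p3) \land \lnot p3)): β-rule — branch into F (p2 \land \lnot p4)  //  F ((\lnot p3 \lor p3) \land \lnot p3).
      branch 2.1 (add F (p2 \land \lnot p4)):
        F (p2 \land \lnot p4): β-rule — branch into F p2  //  F \lnot p4.
          branch 2.1.1 (add F p2):
            × closes — contains both p2 and \lnot p2.
          branch 2.1.2 (add F \lnot p4):
            ○ open, literals {p2=1, p4=1}.
      branch 2.2 (add F ((\lnot p3 \lor p3) \land \lnot p3)):
        F ((\lnot p3 \lor p3) \land \lnot p3): β-rule — branch into F (\lnot p3 \lor p3)  //  F \lnot p3.
          branch 2.2.1 (add F (\lnot p3 \lor p3)):
            F (\lnot p3 \lor p3): α-rule — add F \lnot p3, F p3.
            × closes — contains both p3 and \lnot p3.
          branch 2.2.2 (add F \lnot p3):
            ○ open, literals {p2=1, p3=1}.
7 branches closed, 5 open.
An open branch gives a countermodel: p2=1, p3=0, p4=1 (unmentioned atoms arbitrary); the premises hold there but the conclusion fails.

No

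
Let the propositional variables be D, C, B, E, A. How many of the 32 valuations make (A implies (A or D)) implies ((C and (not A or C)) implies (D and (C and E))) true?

Initial set: {T ((A implies (A or D)) implies ((C and (not A or C)) implies (D and (C and E))))}.
T ((A implies (A or D)) implies ((C and (not A or C)) implies (D and (C and E)))): β-rule — branch into F (A implies (A or D))  //  T ((C and (not A or C)) implies (D and (C and E))).
  branch 1 (add F (A implies (A or D))):
    F (A implies (A or D)): α-rule — add T A, F (A or D).
    F (A or D): α-rule — add F A, F D.
    × closes — contains both A and not A.
  branch 2 (add T ((C and (not A or C)) implies (D and (C and E)))):
    T ((C and (not A or C)) implies (D and (C and E))): β-rule — branch into F (C and (not A or C))  //  T (D and (C and E)).
      branch 2.1 (add F (C and (not A or C))):
        F (C and (not A or C)): β-rule — branch into F C  //  F (not A or C).
          branch 2.1.1 (add F C):
            ○ open, literals {C=F}.
          branch 2.1.2 (add F (not A or C)):
            F (not A or C): α-rule — add F not A, F C.
            ○ open, literals {A=T, C=F}.
      branch 2.2 (add T (D and (C and E))):
        T (D and (C and E)): α-rule — add T D, T (C and E).
        T (C and E): α-rule — add T C, T E.
        ○ open, literals {C=T, D=T, E=T}.
1 branch closed, 3 open.
Each open branch fixes some atoms; the unmentioned ones are free. Counting distinct full assignments: branch {C=F} (D, B, E, A) contributes 16 new; branch {A=T, C=F} (D, B, E) contributes 0 new; branch {C=T, D=T, E=T} (B, A) contributes 4 new. Total: 20.

20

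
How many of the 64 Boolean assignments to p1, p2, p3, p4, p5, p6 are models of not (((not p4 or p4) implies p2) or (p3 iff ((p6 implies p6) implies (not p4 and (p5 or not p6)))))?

Initial set: {T not (((not p4 or p4) implies p2) or (p3 iff ((p6 implies p6) implies (not p4 and (p5 or not p6)))))}.
T not (((not p4 or p4) implies p2) or (p3 iff ((p6 implies p6) implies (not p4 and (p5 or not p6))))): α-rule — add F ((not p4 or p4) implies p2), F (p3 iff ((p6 implies p6) implies (not p4 and (p5 or not p6)))).
F ((not p4 or p4) implies p2): α-rule — add T (not p4 or p4), F p2.
F (p3 iff ((p6 implies p6) implies (not p4 and (p5 or not p6)))): β-rule — branch into T p3, F ((p6 implies p6) implies (not p4 and (p5 or not p6)))  //  F p3, T ((p6 implies p6) implies (not p4 and (p5 or not p6))).
  branch 1 (add T p3, F ((p6 implies p6) implies (not p4 and (p5 or not p6)))):
    F ((p6 implies p6) implies (not p4 and (p5 or not p6))): α-rule — add T (p6 implies p6), F (not p4 and (p5 or not p6)).
    T (not p4 or p4): β-rule — branch into T not p4  //  T p4.
      branch 1.1 (add T not p4):
        T (p6 implies p6): β-rule — branch into F p6  //  T p6.
          branch 1.1.1 (add F p6):
            F (not p4 and (p5 or not p6)): β-rule — branch into F not p4  //  F (p5 or not p6).
              branch 1.1.1.1 (add F not p4):
                × closes — contains both p4 and not p4.
              branch 1.1.1.2 (add F (p5 or not p6)):
                F (p5 or not p6): α-rule — add F p5, F not p6.
                × closes — contains both p6 and not p6.
          branch 1.1.2 (add T p6):
            F (not p4 and (p5 or not p6)): β-rule — branch into F not p4  //  F (p5 or not p6).
              branch 1.1.2.1 (add F not p4):
                × closes — contains both p4 and not p4.
              branch 1.1.2.2 (add F (p5 or not p6)):
                F (p5 or not p6): α-rule — add F p5, F not p6.
                ○ open, literals {p2=false, p3=true, p4=false, p5=false, p6=true}.
      branch 1.2 (add T p4):
        T (p6 implies p6): β-rule — branch into F p6  //  T p6.
          branch 1.2.1 (add F p6):
            F (not p4 and (p5 or not p6)): β-rule — branch into F not p4  //  F (p5 or not p6).
              branch 1.2.1.1 (add F not p4):
                ○ open, literals {p2=false, p3=true, p4=true, p6=false}.
              branch 1.2.1.2 (add F (p5 or not p6)):
                F (p5 or not p6): α-rule — add F p5, F not p6.
                × closes — contains both p6 and not p6.
          branch 1.2.2 (add T p6):
            F (not p4 and (p5 or not p6)): β-rule — branch into F not p4  //  F (p5 or not p6).
              branch 1.2.2.1 (add F not p4):
                ○ open, literals {p2=false, p3=true, p4=true, p6=true}.
              branch 1.2.2.2 (add F (p5 or not p6)):
                F (p5 or not p6): α-rule — add F p5, F not p6.
                ○ open, literals {p2=false, p3=true, p4=true, p5=false, p6=true}.
  branch 2 (add F p3, T ((p6 implies p6) implies (not p4 and (p5 or not p6)))):
    T (not p4 or p4): β-rule — branch into T not p4  //  T p4.
      branch 2.1 (add T not p4):
        T ((p6 implies p6) implies (not p4 and (p5 or not p6))): β-rule — branch into F (p6 implies p6)  //  T (not p4 and (p5 or not p6)).
          branch 2.1.1 (add F (p6 implies p6)):
            F (p6 implies p6): α-rule — add T p6, F p6.
            × closes — contains both p6 and not p6.
          branch 2.1.2 (add T (not p4 and (p5 or not p6))):
            T (not p4 and (p5 or not p6)): α-rule — add T not p4, T (p5 or not p6).
            T (p5 or not p6): β-rule — branch into T p5  //  T not p6.
              branch 2.1.2.1 (add T p5):
                ○ open, literals {p2=false, p3=false, p4=false, p5=true}.
              branch 2.1.2.2 (add T not p6):
                ○ open, literals {p2=false, p3=false, p4=false, p6=false}.
      branch 2.2 (add T p4):
        T ((p6 implies p6) implies (not p4 and (p5 or not p6))): β-rule — branch into F (p6 implies p6)  //  T (not p4 and (p5 or not p6)).
          branch 2.2.1 (add F (p6 implies p6)):
            F (p6 implies p6): α-rule — add T p6, F p6.
            × closes — contains both p6 and not p6.
          branch 2.2.2 (add T (not p4 and (p5 or not p6))):
            T (not p4 and (p5 or not p6)): α-rule — add T not p4, T (p5 or not p6).
            × closes — contains both p4 and not p4.
7 branches closed, 6 open.
Each open branch fixes some atoms; the unmentioned ones are free. Counting distinct full assignments: branch {p2=false, p3=true, p4=false, p5=false, p6=true} (p1) contributes 2 new; branch {p2=false, p3=true, p4=true, p6=false} (p1, p5) contributes 4 new; branch {p2=false, p3=true, p4=true, p6=true} (p1, p5) contributes 4 new; branch {p2=false, p3=true, p4=true, p5=false, p6=true} (p1) contributes 0 new; branch {p2=false, p3=false, p4=false, p5=true} (p1, p6) contributes 4 new; branch {p2=false, p3=false, p4=false, p6=false} (p1, p5) contributes 2 new. Total: 16.

16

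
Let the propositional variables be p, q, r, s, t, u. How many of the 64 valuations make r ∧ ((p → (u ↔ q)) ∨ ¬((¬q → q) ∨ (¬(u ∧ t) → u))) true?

Initial set: {(r ∧ ((p → (u ↔ q)) ∨ ¬((¬q → q) ∨ (¬(u ∧ t) → u))))}.
(r ∧ ((p → (u ↔ q)) ∨ ¬((¬q → q) ∨ (¬(u ∧ t) → u)))): α-rule — add r, ((p → (u ↔ q)) ∨ ¬((¬q → q) ∨ (¬(u ∧ t) → u))).
((p → (u ↔ q)) ∨ ¬((¬q → q) ∨ (¬(u ∧ t) → u))): β-rule — branch into (p → (u ↔ q))  //  ¬((¬q → q) ∨ (¬(u ∧ t) → u)).
  branch 1 (add (p → (u ↔ q))):
    (p → (u ↔ q)): β-rule — branch into ¬p  //  (u ↔ q).
      branch 1.1 (add ¬p):
        ○ open, literals {p=0, r=1}.
      branch 1.2 (add (u ↔ q)):
        (u ↔ q): β-rule — branch into u, q  //  ¬u, ¬q.
          branch 1.2.1 (add u, q):
            ○ open, literals {q=1, r=1, u=1}.
          branch 1.2.2 (add ¬u, ¬q):
            ○ open, literals {q=0, r=1, u=0}.
  branch 2 (add ¬((¬q → q) ∨ (¬(u ∧ t) → u))):
    ¬((¬q → q) ∨ (¬(u ∧ t) → u)): α-rule — add ¬(¬q → q), ¬(¬(u ∧ t) → u).
    ¬(¬q → q): α-rule — add ¬q, ¬q.
    ¬(¬(u ∧ t) → u): α-rule — add ¬(u ∧ t), ¬u.
    ¬(u ∧ t): β-rule — branch into ¬u  //  ¬t.
      branch 2.1 (add ¬u):
        ○ open, literals {q=0, r=1, u=0}.
      branch 2.2 (add ¬t):
        ○ open, literals {q=0, r=1, t=0, u=0}.
0 branches closed, 5 open.
Each open branch fixes some atoms; the unmentioned ones are free. Counting distinct full assignments: branch {p=0, r=1} (q, s, t, u) contributes 16 new; branch {q=1, r=1, u=1} (p, s, t) contributes 4 new; branch {q=0, r=1, u=0} (p, s, t) contributes 4 new; branch {q=0, r=1, u=0} (p, s, t) contributes 0 new; branch {q=0, r=1, t=0, u=0} (p, s) contributes 0 new. Total: 24.

24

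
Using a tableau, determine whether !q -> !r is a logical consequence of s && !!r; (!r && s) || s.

No

Initial set: {(s && !!r); ((!r && s) || s); !(!q -> !r)}.
(s && !!r): α-rule — add s, !!r.
!(!q -> !r): α-rule — add !q, !!r.
!!r: drop double negation, giving r.
((!r && s) || s): β-rule — branch into (!r && s)  //  s.
  branch 1 (add (!r && s)):
    (!r && s): α-rule — add !r, s.
    × closes — contains both r and !r.
  branch 2 (add s):
    ○ open, literals {q=false, r=true, s=true}.
1 branch closed, 1 open.
An open branch gives a countermodel: q=false, r=true, s=true (unmentioned atoms arbitrary); the premises hold there but the conclusion fails.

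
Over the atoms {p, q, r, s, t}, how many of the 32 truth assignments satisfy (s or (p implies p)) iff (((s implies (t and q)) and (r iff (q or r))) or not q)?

22

Initial set: {((s or (p implies p)) iff (((s implies (t and q)) and (r iff (q or r))) or not q))}.
((s or (p implies p)) iff (((s implies (t and q)) and (r iff (q or r))) or not q)): β-rule — branch into (s or (p implies p)), (((s implies (t and q)) and (r iff (q or r))) or not q)  //  not (s or (p implies p)), not (((s implies (t and q)) and (r iff (q or r))) or not q).
  branch 1 (add (s or (p implies p)), (((s implies (t and q)) and (r iff (q or r))) or not q)):
    (s or (p implies p)): β-rule — branch into s  //  (p implies p).
      branch 1.1 (add s):
        (((s implies (t and q)) and (r iff (q or r))) or not q): β-rule — branch into ((s implies (t and q)) and (r iff (q or r)))  //  not q.
          branch 1.1.1 (add ((s implies (t and q)) and (r iff (q or r)))):
            ((s implies (t and q)) and (r iff (q or r))): α-rule — add (s implies (t and q)), (r iff (q or r)).
            (s implies (t and q)): β-rule — branch into not s  //  (t and q).
              branch 1.1.1.1 (add not s):
                × closes — contains both s and not s.
              branch 1.1.1.2 (add (t and q)):
                (t and q): α-rule — add t, q.
                (r iff (q or r)): β-rule — branch into r, (q or r)  //  not r, not (q or r).
                  branch 1.1.1.2.1 (add r, (q or r)):
                    (q or r): β-rule — branch into q  //  r.
                      branch 1.1.1.2.1.1 (add q):
                        ○ open, literals {q=T, r=T, s=T, t=T}.
                      branch 1.1.1.2.1.2 (add r):
                        ○ open, literals {q=T, r=T, s=T, t=T}.
                  branch 1.1.1.2.2 (add not r, not (q or r)):
                    not (q or r): α-rule — add not q, not r.
                    × closes — contains both q and not q.
          branch 1.1.2 (add not q):
            ○ open, literals {q=F, s=T}.
      branch 1.2 (add (p implies p)):
        (((s implies (t and q)) and (r iff (q or r))) or not q): β-rule — branch into ((s implies (t and q)) and (r iff (q or r)))  //  not q.
          branch 1.2.1 (add ((s implies (t and q)) and (r iff (q or r)))):
            ((s implies (t and q)) and (r iff (q or r))): α-rule — add (s implies (t and q)), (r iff (q or r)).
            (p implies p): β-rule — branch into not p  //  p.
              branch 1.2.1.1 (add not p):
                (s implies (t and q)): β-rule — branch into not s  //  (t and q).
                  branch 1.2.1.1.1 (add not s):
                    (r iff (q or r)): β-rule — branch into r, (q or r)  //  not r, not (q or r).
                      branch 1.2.1.1.1.1 (add r, (q or r)):
                        (q or r): β-rule — branch into q  //  r.
                          branch 1.2.1.1.1.1.1 (add q):
                            ○ open, literals {p=F, q=T, r=T, s=F}.
                          branch 1.2.1.1.1.1.2 (add r):
                            ○ open, literals {p=F, r=T, s=F}.
                      branch 1.2.1.1.1.2 (add not r, not (q or r)):
                        not (q or r): α-rule — add not q, not r.
                        ○ open, literals {p=F, q=F, r=F, s=F}.
                  branch 1.2.1.1.2 (add (t and q)):
                    (t and q): α-rule — add t, q.
                    (r iff (q or r)): β-rule — branch into r, (q or r)  //  not r, not (q or r).
                      branch 1.2.1.1.2.1 (add r, (q or r)):
                        (q or r): β-rule — branch into q  //  r.
                          branch 1.2.1.1.2.1.1 (add q):
                            ○ open, literals {p=F, q=T, r=T, t=T}.
                          branch 1.2.1.1.2.1.2 (add r):
                            ○ open, literals {p=F, q=T, r=T, t=T}.
                      branch 1.2.1.1.2.2 (add not r, not (q or r)):
                        not (q or r): α-rule — add not q, not r.
                        × closes — contains both q and not q.
              branch 1.2.1.2 (add p):
                (s implies (t and q)): β-rule — branch into not s  //  (t and q).
                  branch 1.2.1.2.1 (add not s):
                    (r iff (q or r)): β-rule — branch into r, (q or r)  //  not r, not (q or r).
                      branch 1.2.1.2.1.1 (add r, (q or r)):
                        (q or r): β-rule — branch into q  //  r.
                          branch 1.2.1.2.1.1.1 (add q):
                            ○ open, literals {p=T, q=T, r=T, s=F}.
                          branch 1.2.1.2.1.1.2 (add r):
                            ○ open, literals {p=T, r=T, s=F}.
                      branch 1.2.1.2.1.2 (add not r, not (q or r)):
                        not (q or r): α-rule — add not q, not r.
                        ○ open, literals {p=T, q=F, r=F, s=F}.
                  branch 1.2.1.2.2 (add (t and q)):
                    (t and q): α-rule — add t, q.
                    (r iff (q or r)): β-rule — branch into r, (q or r)  //  not r, not (q or r).
                      branch 1.2.1.2.2.1 (add r, (q or r)):
                        (q or r): β-rule — branch into q  //  r.
                          branch 1.2.1.2.2.1.1 (add q):
                            ○ open, literals {p=T, q=T, r=T, t=T}.
                          branch 1.2.1.2.2.1.2 (add r):
                            ○ open, literals {p=T, q=T, r=T, t=T}.
                      branch 1.2.1.2.2.2 (add not r, not (q or r)):
                        not (q or r): α-rule — add not q, not r.
                        × closes — contains both q and not q.
          branch 1.2.2 (add not q):
            (p implies p): β-rule — branch into not p  //  p.
              branch 1.2.2.1 (add not p):
                ○ open, literals {p=F, q=F}.
              branch 1.2.2.2 (add p):
                ○ open, literals {p=T, q=F}.
  branch 2 (add not (s or (p implies p)), not (((s implies (t and q)) and (r iff (q or r))) or not q)):
    not (s or (p implies p)): α-rule — add not s, not (p implies p).
    not (((s implies (t and q)) and (r iff (q or r))) or not q): α-rule — add not ((s implies (t and q)) and (r iff (q or r))), not not q.
    not (p implies p): α-rule — add p, not p.
    × closes — contains both p and not p.
5 branches closed, 15 open.
Each open branch fixes some atoms; the unmentioned ones are free. Counting distinct full assignments: branch {q=T, r=T, s=T, t=T} (p) contributes 2 new; branch {q=T, r=T, s=T, t=T} (p) contributes 0 new; branch {q=F, s=T} (p, r, t) contributes 8 new; branch {p=F, q=T, r=T, s=F} (t) contributes 2 new; branch {p=F, r=T, s=F} (q, t) contributes 2 new; branch {p=F, q=F, r=F, s=F} (t) contributes 2 new; branch {p=F, q=T, r=T, t=T} (s) contributes 0 new; branch {p=F, q=T, r=T, t=T} (s) contributes 0 new; branch {p=T, q=T, r=T, s=F} (t) contributes 2 new; branch {p=T, r=T, s=F} (q, t) contributes 2 new; branch {p=T, q=F, r=F, s=F} (t) contributes 2 new; branch {p=T, q=T, r=T, t=T} (s) contributes 0 new; branch {p=T, q=T, r=T, t=T} (s) contributes 0 new; branch {p=F, q=F} (r, s, t) contributes 0 new; branch {p=T, q=F} (r, s, t) contributes 0 new. Total: 22.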